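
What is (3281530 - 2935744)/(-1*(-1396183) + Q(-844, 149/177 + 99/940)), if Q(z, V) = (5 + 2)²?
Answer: 172893/698116 ≈ 0.24766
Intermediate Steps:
Q(z, V) = 49 (Q(z, V) = 7² = 49)
(3281530 - 2935744)/(-1*(-1396183) + Q(-844, 149/177 + 99/940)) = (3281530 - 2935744)/(-1*(-1396183) + 49) = 345786/(1396183 + 49) = 345786/1396232 = 345786*(1/1396232) = 172893/698116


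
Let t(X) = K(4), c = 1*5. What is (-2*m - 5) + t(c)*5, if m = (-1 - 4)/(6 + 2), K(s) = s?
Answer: 65/4 ≈ 16.250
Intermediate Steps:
c = 5
t(X) = 4
m = -5/8 ≈ -0.62500
(-2*m - 5) + t(c)*5 = (-2*(-5/8) - 5) + 4*5 = (5/4 - 5) + 20 = -15/4 + 20 = 65/4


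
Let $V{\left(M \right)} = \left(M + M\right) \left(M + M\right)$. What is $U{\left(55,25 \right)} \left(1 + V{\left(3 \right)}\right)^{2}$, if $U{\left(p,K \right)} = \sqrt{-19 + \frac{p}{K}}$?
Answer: $\frac{2738 i \sqrt{105}}{5} \approx 5611.2 i$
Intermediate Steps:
$V{\left(M \right)} = 4 M^{2}$ ($V{\left(M \right)} = 2 M 2 M = 4 M^{2}$)
$U{\left(55,25 \right)} \left(1 + V{\left(3 \right)}\right)^{2} = \sqrt{-19 + \frac{55}{25}} \left(1 + 4 \cdot 3^{2}\right)^{2} = \sqrt{-19 + 55 \cdot \frac{1}{25}} \left(1 + 4 \cdot 9\right)^{2} = \sqrt{-19 + \frac{11}{5}} \left(1 + 36\right)^{2} = \sqrt{- \frac{84}{5}} \cdot 37^{2} = \frac{2 i \sqrt{105}}{5} \cdot 1369 = \frac{2738 i \sqrt{105}}{5}$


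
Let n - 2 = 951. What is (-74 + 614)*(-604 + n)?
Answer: 188460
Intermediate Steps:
n = 953 (n = 2 + 951 = 953)
(-74 + 614)*(-604 + n) = (-74 + 614)*(-604 + 953) = 540*349 = 188460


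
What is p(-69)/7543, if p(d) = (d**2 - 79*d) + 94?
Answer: 10306/7543 ≈ 1.3663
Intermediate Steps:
p(d) = 94 + d**2 - 79*d
p(-69)/7543 = (94 + (-69)**2 - 79*(-69))/7543 = (94 + 4761 + 5451)*(1/7543) = 10306*(1/7543) = 10306/7543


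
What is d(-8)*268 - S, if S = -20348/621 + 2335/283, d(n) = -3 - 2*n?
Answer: 616597061/175743 ≈ 3508.5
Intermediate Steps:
S = -4308449/175743 (S = -20348*1/621 + 2335*(1/283) = -20348/621 + 2335/283 = -4308449/175743 ≈ -24.516)
d(-8)*268 - S = (-3 - 2*(-8))*268 - 1*(-4308449/175743) = (-3 + 16)*268 + 4308449/175743 = 13*268 + 4308449/175743 = 3484 + 4308449/175743 = 616597061/175743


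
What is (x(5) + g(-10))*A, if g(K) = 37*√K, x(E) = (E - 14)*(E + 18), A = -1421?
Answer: 294147 - 52577*I*√10 ≈ 2.9415e+5 - 1.6626e+5*I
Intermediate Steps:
x(E) = (-14 + E)*(18 + E)
(x(5) + g(-10))*A = ((-252 + 5² + 4*5) + 37*√(-10))*(-1421) = ((-252 + 25 + 20) + 37*(I*√10))*(-1421) = (-207 + 37*I*√10)*(-1421) = 294147 - 52577*I*√10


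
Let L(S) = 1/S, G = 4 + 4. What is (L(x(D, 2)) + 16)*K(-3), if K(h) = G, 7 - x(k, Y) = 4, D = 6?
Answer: 392/3 ≈ 130.67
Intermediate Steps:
x(k, Y) = 3 (x(k, Y) = 7 - 1*4 = 7 - 4 = 3)
G = 8
L(S) = 1/S
K(h) = 8
(L(x(D, 2)) + 16)*K(-3) = (1/3 + 16)*8 = (49/3)*8 = 392/3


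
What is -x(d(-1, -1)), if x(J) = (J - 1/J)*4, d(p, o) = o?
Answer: 0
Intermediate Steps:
x(J) = -4/J + 4*J
-x(d(-1, -1)) = -(-4/(-1) + 4*(-1)) = -(-4*(-1) - 4) = -(4 - 4) = -1*0 = 0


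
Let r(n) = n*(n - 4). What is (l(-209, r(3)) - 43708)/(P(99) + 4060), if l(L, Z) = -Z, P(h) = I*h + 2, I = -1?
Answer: -43705/3963 ≈ -11.028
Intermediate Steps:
r(n) = n*(-4 + n)
P(h) = 2 - h (P(h) = -h + 2 = 2 - h)
(l(-209, r(3)) - 43708)/(P(99) + 4060) = (-3*(-4 + 3) - 43708)/((2 - 1*99) + 4060) = (-3*(-1) - 43708)/((2 - 99) + 4060) = (-1*(-3) - 43708)/(-97 + 4060) = (3 - 43708)/3963 = -43705*1/3963 = -43705/3963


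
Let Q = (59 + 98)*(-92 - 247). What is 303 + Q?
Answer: -52920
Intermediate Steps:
Q = -53223 (Q = 157*(-339) = -53223)
303 + Q = 303 - 53223 = -52920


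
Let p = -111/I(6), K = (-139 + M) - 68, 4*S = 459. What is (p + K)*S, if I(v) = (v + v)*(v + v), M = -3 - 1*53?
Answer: -1937133/64 ≈ -30268.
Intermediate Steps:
M = -56 (M = -3 - 53 = -56)
I(v) = 4*v² (I(v) = (2*v)*(2*v) = 4*v²)
S = 459/4 (S = (¼)*459 = 459/4 ≈ 114.75)
K = -263 (K = (-139 - 56) - 68 = -195 - 68 = -263)
p = -37/48 (p = -111/(4*6²) = -111/(4*36) = -111/144 = -111*1/144 = -37/48 ≈ -0.77083)
(p + K)*S = (-37/48 - 263)*(459/4) = -12661/48*459/4 = -1937133/64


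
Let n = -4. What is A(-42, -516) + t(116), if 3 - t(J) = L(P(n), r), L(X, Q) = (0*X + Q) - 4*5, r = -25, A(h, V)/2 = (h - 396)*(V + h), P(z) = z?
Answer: 488856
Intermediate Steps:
A(h, V) = 2*(-396 + h)*(V + h) (A(h, V) = 2*((h - 396)*(V + h)) = 2*((-396 + h)*(V + h)) = 2*(-396 + h)*(V + h))
L(X, Q) = -20 + Q (L(X, Q) = (0 + Q) - 20 = Q - 20 = -20 + Q)
t(J) = 48 (t(J) = 3 - (-20 - 25) = 3 - 1*(-45) = 3 + 45 = 48)
A(-42, -516) + t(116) = (-792*(-516) - 792*(-42) + 2*(-42)² + 2*(-516)*(-42)) + 48 = (408672 + 33264 + 2*1764 + 43344) + 48 = (408672 + 33264 + 3528 + 43344) + 48 = 488808 + 48 = 488856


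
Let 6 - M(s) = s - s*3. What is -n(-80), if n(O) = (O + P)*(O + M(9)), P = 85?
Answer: 280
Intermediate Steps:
M(s) = 6 + 2*s (M(s) = 6 - (s - s*3) = 6 - (s - 3*s) = 6 - (-2)*s = 6 + 2*s)
n(O) = (24 + O)*(85 + O) (n(O) = (O + 85)*(O + (6 + 2*9)) = (85 + O)*(O + (6 + 18)) = (85 + O)*(O + 24) = (85 + O)*(24 + O) = (24 + O)*(85 + O))
-n(-80) = -(2040 + (-80)² + 109*(-80)) = -(2040 + 6400 - 8720) = -1*(-280) = 280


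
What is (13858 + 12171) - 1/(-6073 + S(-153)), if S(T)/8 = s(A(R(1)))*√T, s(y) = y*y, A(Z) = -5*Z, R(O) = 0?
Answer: 158074118/6073 ≈ 26029.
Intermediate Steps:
s(y) = y²
S(T) = 0 (S(T) = 8*((-5*0)²*√T) = 8*(0²*√T) = 8*(0*√T) = 8*0 = 0)
(13858 + 12171) - 1/(-6073 + S(-153)) = (13858 + 12171) - 1/(-6073 + 0) = 26029 - 1/(-6073) = 26029 - 1*(-1/6073) = 26029 + 1/6073 = 158074118/6073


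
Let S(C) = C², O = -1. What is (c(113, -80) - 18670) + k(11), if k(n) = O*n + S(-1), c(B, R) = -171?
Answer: -18851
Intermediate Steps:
k(n) = 1 - n (k(n) = -n + (-1)² = -n + 1 = 1 - n)
(c(113, -80) - 18670) + k(11) = (-171 - 18670) + (1 - 1*11) = -18841 + (1 - 11) = -18841 - 10 = -18851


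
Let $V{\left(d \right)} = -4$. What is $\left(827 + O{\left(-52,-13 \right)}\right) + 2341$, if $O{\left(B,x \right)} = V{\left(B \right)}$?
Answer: $3164$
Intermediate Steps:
$O{\left(B,x \right)} = -4$
$\left(827 + O{\left(-52,-13 \right)}\right) + 2341 = \left(827 - 4\right) + 2341 = 823 + 2341 = 3164$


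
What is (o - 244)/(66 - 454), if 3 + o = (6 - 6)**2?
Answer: 247/388 ≈ 0.63660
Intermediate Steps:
o = -3 (o = -3 + (6 - 6)**2 = -3 + 0**2 = -3 + 0 = -3)
(o - 244)/(66 - 454) = (-3 - 244)/(66 - 454) = -247/(-388) = -247*(-1/388) = 247/388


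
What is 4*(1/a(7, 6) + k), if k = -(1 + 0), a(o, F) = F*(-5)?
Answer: -62/15 ≈ -4.1333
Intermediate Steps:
a(o, F) = -5*F
k = -1 (k = -1*1 = -1)
4*(1/a(7, 6) + k) = 4*(1/(-5*6) - 1) = 4*(1/(-30) - 1) = 4*(-1/30 - 1) = 4*(-31/30) = -62/15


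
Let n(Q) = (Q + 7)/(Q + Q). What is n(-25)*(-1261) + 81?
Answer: -9324/25 ≈ -372.96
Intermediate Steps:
n(Q) = (7 + Q)/(2*Q) (n(Q) = (7 + Q)/((2*Q)) = (7 + Q)*(1/(2*Q)) = (7 + Q)/(2*Q))
n(-25)*(-1261) + 81 = ((½)*(7 - 25)/(-25))*(-1261) + 81 = ((½)*(-1/25)*(-18))*(-1261) + 81 = (9/25)*(-1261) + 81 = -11349/25 + 81 = -9324/25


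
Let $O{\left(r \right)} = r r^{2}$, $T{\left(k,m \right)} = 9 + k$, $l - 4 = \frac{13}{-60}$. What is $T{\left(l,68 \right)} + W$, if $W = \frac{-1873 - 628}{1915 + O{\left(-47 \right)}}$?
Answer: $\frac{9789187}{764310} \approx 12.808$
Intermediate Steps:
$l = \frac{227}{60}$ ($l = 4 + \frac{13}{-60} = 4 + 13 \left(- \frac{1}{60}\right) = 4 - \frac{13}{60} = \frac{227}{60} \approx 3.7833$)
$O{\left(r \right)} = r^{3}$
$W = \frac{2501}{101908}$ ($W = \frac{-1873 - 628}{1915 + \left(-47\right)^{3}} = - \frac{2501}{1915 - 103823} = - \frac{2501}{-101908} = \left(-2501\right) \left(- \frac{1}{101908}\right) = \frac{2501}{101908} \approx 0.024542$)
$T{\left(l,68 \right)} + W = \left(9 + \frac{227}{60}\right) + \frac{2501}{101908} = \frac{767}{60} + \frac{2501}{101908} = \frac{9789187}{764310}$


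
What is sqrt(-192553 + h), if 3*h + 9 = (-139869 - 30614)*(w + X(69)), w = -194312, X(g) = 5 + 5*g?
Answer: sqrt(11022215326) ≈ 1.0499e+5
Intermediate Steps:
h = 11022407879 (h = -3 + ((-139869 - 30614)*(-194312 + (5 + 5*69)))/3 = -3 + (-170483*(-194312 + (5 + 345)))/3 = -3 + (-170483*(-194312 + 350))/3 = -3 + (-170483*(-193962))/3 = -3 + (1/3)*33067223646 = -3 + 11022407882 = 11022407879)
sqrt(-192553 + h) = sqrt(-192553 + 11022407879) = sqrt(11022215326)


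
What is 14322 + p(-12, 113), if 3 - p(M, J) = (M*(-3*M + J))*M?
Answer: -7131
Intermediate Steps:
p(M, J) = 3 - M**2*(J - 3*M) (p(M, J) = 3 - M*(-3*M + J)*M = 3 - M*(J - 3*M)*M = 3 - M**2*(J - 3*M))
14322 + p(-12, 113) = 14322 + (3 + 3*(-12)**3 - 1*113*(-12)**2) = 14322 + (3 + 3*(-1728) - 1*113*144) = 14322 + (3 - 5184 - 16272) = 14322 - 21453 = -7131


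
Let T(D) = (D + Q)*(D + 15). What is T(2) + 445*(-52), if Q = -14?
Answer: -23344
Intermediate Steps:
T(D) = (-14 + D)*(15 + D) (T(D) = (D - 14)*(D + 15) = (-14 + D)*(15 + D))
T(2) + 445*(-52) = (-210 + 2 + 2²) + 445*(-52) = (-210 + 2 + 4) - 23140 = -204 - 23140 = -23344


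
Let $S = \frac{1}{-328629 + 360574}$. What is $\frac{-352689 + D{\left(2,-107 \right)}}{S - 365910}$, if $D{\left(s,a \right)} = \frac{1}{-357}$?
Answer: $\frac{4022194119430}{4172971196793} \approx 0.96387$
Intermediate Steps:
$D{\left(s,a \right)} = - \frac{1}{357}$
$S = \frac{1}{31945} \approx 3.1304 \cdot 10^{-5}$
$\frac{-352689 + D{\left(2,-107 \right)}}{S - 365910} = \frac{-352689 - \frac{1}{357}}{\frac{1}{31945} - 365910} = - \frac{125909974}{357 \left(- \frac{11688994949}{31945}\right)} = \left(- \frac{125909974}{357}\right) \left(- \frac{31945}{11688994949}\right) = \frac{4022194119430}{4172971196793}$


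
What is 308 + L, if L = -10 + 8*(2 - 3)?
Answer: 290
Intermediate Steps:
L = -18 (L = -10 + 8*(-1) = -10 - 8 = -18)
308 + L = 308 - 18 = 290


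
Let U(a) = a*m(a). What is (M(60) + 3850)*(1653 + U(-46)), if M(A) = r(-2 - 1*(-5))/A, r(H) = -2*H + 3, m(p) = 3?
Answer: 23330697/4 ≈ 5.8327e+6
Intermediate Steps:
r(H) = 3 - 2*H
M(A) = -3/A (M(A) = (3 - 2*(-2 - 1*(-5)))/A = (3 - 2*(-2 + 5))/A = (3 - 2*3)/A = (3 - 6)/A = -3/A)
U(a) = 3*a (U(a) = a*3 = 3*a)
(M(60) + 3850)*(1653 + U(-46)) = (-3/60 + 3850)*(1653 + 3*(-46)) = (-3*1/60 + 3850)*(1653 - 138) = (-1/20 + 3850)*1515 = (76999/20)*1515 = 23330697/4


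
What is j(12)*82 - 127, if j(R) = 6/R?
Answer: -86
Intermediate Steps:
j(12)*82 - 127 = (6/12)*82 - 127 = (6*(1/12))*82 - 127 = (1/2)*82 - 127 = 41 - 127 = -86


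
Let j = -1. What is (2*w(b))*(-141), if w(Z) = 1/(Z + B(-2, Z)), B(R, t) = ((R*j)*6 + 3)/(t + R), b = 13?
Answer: -1551/79 ≈ -19.633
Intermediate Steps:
B(R, t) = (3 - 6*R)/(R + t) (B(R, t) = ((R*(-1))*6 + 3)/(t + R) = (-R*6 + 3)/(R + t) = (-6*R + 3)/(R + t) = (3 - 6*R)/(R + t))
w(Z) = 1/(Z + 15/(-2 + Z)) (w(Z) = 1/(Z + 3*(1 - 2*(-2))/(-2 + Z)) = 1/(Z + 3*(1 + 4)/(-2 + Z)) = 1/(Z + 3*5/(-2 + Z)) = 1/(Z + 15/(-2 + Z)))
(2*w(b))*(-141) = (2*((-2 + 13)/(15 + 13*(-2 + 13))))*(-141) = (2*(11/(15 + 13*11)))*(-141) = (2*(11/(15 + 143)))*(-141) = (2*(11/158))*(-141) = (11/79)*(-141) = -1551/79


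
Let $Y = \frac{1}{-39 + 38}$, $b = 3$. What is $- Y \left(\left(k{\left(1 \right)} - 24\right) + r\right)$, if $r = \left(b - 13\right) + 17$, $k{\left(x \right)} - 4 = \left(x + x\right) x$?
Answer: $-11$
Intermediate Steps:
$k{\left(x \right)} = 4 + 2 x^{2}$ ($k{\left(x \right)} = 4 + \left(x + x\right) x = 4 + 2 x x = 4 + 2 x^{2}$)
$Y = -1$ ($Y = \frac{1}{-1} = -1$)
$r = 7$ ($r = \left(3 - 13\right) + 17 = -10 + 17 = 7$)
$- Y \left(\left(k{\left(1 \right)} - 24\right) + r\right) = \left(-1\right) \left(-1\right) \left(\left(\left(4 + 2 \cdot 1^{2}\right) - 24\right) + 7\right) = 1 \left(\left(\left(4 + 2 \cdot 1\right) - 24\right) + 7\right) = 1 \left(\left(\left(4 + 2\right) - 24\right) + 7\right) = 1 \left(\left(6 - 24\right) + 7\right) = 1 \left(-18 + 7\right) = 1 \left(-11\right) = -11$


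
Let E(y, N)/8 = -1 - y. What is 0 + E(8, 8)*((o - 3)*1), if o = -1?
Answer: 288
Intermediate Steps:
E(y, N) = -8 - 8*y (E(y, N) = 8*(-1 - y) = -8 - 8*y)
0 + E(8, 8)*((o - 3)*1) = 0 + (-8 - 8*8)*((-1 - 3)*1) = 0 + (-8 - 64)*(-4*1) = 0 - 72*(-4) = 0 + 288 = 288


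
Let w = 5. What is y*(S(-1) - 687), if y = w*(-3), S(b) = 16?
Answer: 10065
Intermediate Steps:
y = -15 (y = 5*(-3) = -15)
y*(S(-1) - 687) = -15*(16 - 687) = -15*(-671) = 10065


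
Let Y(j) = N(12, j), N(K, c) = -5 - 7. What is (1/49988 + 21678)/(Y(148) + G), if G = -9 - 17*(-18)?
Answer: 216727973/2849316 ≈ 76.063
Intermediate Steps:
G = 297 (G = -9 + 306 = 297)
N(K, c) = -12
Y(j) = -12
(1/49988 + 21678)/(Y(148) + G) = (1/49988 + 21678)/(-12 + 297) = (1/49988 + 21678)/285 = (1083639865/49988)*(1/285) = 216727973/2849316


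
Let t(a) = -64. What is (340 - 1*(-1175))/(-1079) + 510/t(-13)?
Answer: -323625/34528 ≈ -9.3728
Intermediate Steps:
(340 - 1*(-1175))/(-1079) + 510/t(-13) = (340 - 1*(-1175))/(-1079) + 510/(-64) = (340 + 1175)*(-1/1079) + 510*(-1/64) = 1515*(-1/1079) - 255/32 = -1515/1079 - 255/32 = -323625/34528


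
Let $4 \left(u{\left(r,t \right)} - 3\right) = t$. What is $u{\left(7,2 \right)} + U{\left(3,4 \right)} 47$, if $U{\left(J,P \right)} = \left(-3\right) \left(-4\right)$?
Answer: $\frac{1135}{2} \approx 567.5$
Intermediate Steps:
$U{\left(J,P \right)} = 12$
$u{\left(r,t \right)} = 3 + \frac{t}{4}$
$u{\left(7,2 \right)} + U{\left(3,4 \right)} 47 = \left(3 + \frac{1}{4} \cdot 2\right) + 12 \cdot 47 = \left(3 + \frac{1}{2}\right) + 564 = \frac{7}{2} + 564 = \frac{1135}{2}$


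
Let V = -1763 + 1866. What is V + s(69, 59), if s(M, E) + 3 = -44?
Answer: 56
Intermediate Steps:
V = 103
s(M, E) = -47 (s(M, E) = -3 - 44 = -47)
V + s(69, 59) = 103 - 47 = 56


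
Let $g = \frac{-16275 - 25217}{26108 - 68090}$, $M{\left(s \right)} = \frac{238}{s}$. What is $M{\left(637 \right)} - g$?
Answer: $- \frac{1174192}{1910181} \approx -0.6147$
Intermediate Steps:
$g = \frac{20746}{20991}$ ($g = - \frac{41492}{26108 + \left(-95104 + 27014\right)} = - \frac{41492}{26108 - 68090} = - \frac{41492}{-41982} = \left(-41492\right) \left(- \frac{1}{41982}\right) = \frac{20746}{20991} \approx 0.98833$)
$M{\left(637 \right)} - g = \frac{238}{637} - \frac{20746}{20991} = 238 \cdot \frac{1}{637} - \frac{20746}{20991} = \frac{34}{91} - \frac{20746}{20991} = - \frac{1174192}{1910181}$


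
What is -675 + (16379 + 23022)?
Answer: 38726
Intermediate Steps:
-675 + (16379 + 23022) = -675 + 39401 = 38726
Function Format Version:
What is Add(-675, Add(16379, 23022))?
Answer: 38726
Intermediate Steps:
Add(-675, Add(16379, 23022)) = Add(-675, 39401) = 38726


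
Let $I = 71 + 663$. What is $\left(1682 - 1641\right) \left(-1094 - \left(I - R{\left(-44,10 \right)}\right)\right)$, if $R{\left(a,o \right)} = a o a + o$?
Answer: $719222$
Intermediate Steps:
$R{\left(a,o \right)} = o + o a^{2}$ ($R{\left(a,o \right)} = o a^{2} + o = o + o a^{2}$)
$I = 734$
$\left(1682 - 1641\right) \left(-1094 - \left(I - R{\left(-44,10 \right)}\right)\right) = \left(1682 - 1641\right) \left(-1094 + \left(10 \left(1 + \left(-44\right)^{2}\right) - 734\right)\right) = 41 \left(-1094 - \left(734 - 10 \left(1 + 1936\right)\right)\right) = 41 \left(-1094 + \left(10 \cdot 1937 - 734\right)\right) = 41 \left(-1094 + \left(19370 - 734\right)\right) = 41 \left(-1094 + 18636\right) = 41 \cdot 17542 = 719222$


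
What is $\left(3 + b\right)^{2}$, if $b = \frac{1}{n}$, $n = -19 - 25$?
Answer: $\frac{17161}{1936} \approx 8.8642$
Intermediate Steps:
$n = -44$ ($n = -19 - 25 = -44$)
$b = - \frac{1}{44}$ ($b = \frac{1}{-44} = - \frac{1}{44} \approx -0.022727$)
$\left(3 + b\right)^{2} = \left(3 - \frac{1}{44}\right)^{2} = \left(\frac{131}{44}\right)^{2} = \frac{17161}{1936}$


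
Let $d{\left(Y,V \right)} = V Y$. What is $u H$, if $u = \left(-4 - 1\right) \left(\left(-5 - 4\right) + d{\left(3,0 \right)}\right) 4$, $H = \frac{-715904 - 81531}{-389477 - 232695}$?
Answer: $\frac{35884575}{155543} \approx 230.71$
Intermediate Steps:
$H = \frac{797435}{622172}$ ($H = - \frac{797435}{-622172} = \left(-797435\right) \left(- \frac{1}{622172}\right) = \frac{797435}{622172} \approx 1.2817$)
$u = 180$ ($u = \left(-4 - 1\right) \left(\left(-5 - 4\right) + 0 \cdot 3\right) 4 = - 5 \left(-9 + 0\right) 4 = \left(-5\right) \left(-9\right) 4 = 45 \cdot 4 = 180$)
$u H = 180 \cdot \frac{797435}{622172} = \frac{35884575}{155543}$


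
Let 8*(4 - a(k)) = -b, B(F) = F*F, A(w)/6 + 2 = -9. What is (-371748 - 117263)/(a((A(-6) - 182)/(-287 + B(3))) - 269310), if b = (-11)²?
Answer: 3912088/2154327 ≈ 1.8159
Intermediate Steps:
A(w) = -66 (A(w) = -12 + 6*(-9) = -12 - 54 = -66)
B(F) = F²
b = 121
a(k) = 153/8 (a(k) = 4 - (-1)*121/8 = 4 - ⅛*(-121) = 4 + 121/8 = 153/8)
(-371748 - 117263)/(a((A(-6) - 182)/(-287 + B(3))) - 269310) = (-371748 - 117263)/(153/8 - 269310) = -489011/(-2154327/8) = -489011*(-8/2154327) = 3912088/2154327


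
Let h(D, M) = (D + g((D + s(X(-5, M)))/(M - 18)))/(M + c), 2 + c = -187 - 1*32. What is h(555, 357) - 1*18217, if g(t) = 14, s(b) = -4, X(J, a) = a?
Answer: -2476943/136 ≈ -18213.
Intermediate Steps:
c = -221 (c = -2 + (-187 - 1*32) = -2 + (-187 - 32) = -2 - 219 = -221)
h(D, M) = (14 + D)/(-221 + M) (h(D, M) = (D + 14)/(M - 221) = (14 + D)/(-221 + M))
h(555, 357) - 1*18217 = (14 + 555)/(-221 + 357) - 1*18217 = 569/136 - 18217 = -2476943/136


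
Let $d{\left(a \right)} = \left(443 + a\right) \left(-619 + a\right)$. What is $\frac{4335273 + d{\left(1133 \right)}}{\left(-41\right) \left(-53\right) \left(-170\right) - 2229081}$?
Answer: $- \frac{5145337}{2598491} \approx -1.9801$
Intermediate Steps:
$d{\left(a \right)} = \left(-619 + a\right) \left(443 + a\right)$
$\frac{4335273 + d{\left(1133 \right)}}{\left(-41\right) \left(-53\right) \left(-170\right) - 2229081} = \frac{4335273 - \left(473625 - 1283689\right)}{\left(-41\right) \left(-53\right) \left(-170\right) - 2229081} = \frac{4335273 - -810064}{2173 \left(-170\right) - 2229081} = \frac{4335273 + 810064}{-369410 - 2229081} = \frac{5145337}{-2598491} = 5145337 \left(- \frac{1}{2598491}\right) = - \frac{5145337}{2598491}$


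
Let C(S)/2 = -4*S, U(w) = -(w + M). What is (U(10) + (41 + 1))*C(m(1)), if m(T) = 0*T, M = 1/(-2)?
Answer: 0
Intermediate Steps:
M = -½ ≈ -0.50000
m(T) = 0
U(w) = ½ - w (U(w) = -(w - ½) = -(-½ + w) = ½ - w)
C(S) = -8*S (C(S) = 2*(-4*S) = -8*S)
(U(10) + (41 + 1))*C(m(1)) = ((½ - 1*10) + (41 + 1))*(-8*0) = ((½ - 10) + 42)*0 = (-19/2 + 42)*0 = (65/2)*0 = 0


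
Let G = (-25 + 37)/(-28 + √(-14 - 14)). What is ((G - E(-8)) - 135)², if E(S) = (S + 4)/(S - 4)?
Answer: 976332376/52983 + 47240*I*√7/5887 ≈ 18427.0 + 21.231*I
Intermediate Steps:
E(S) = (4 + S)/(-4 + S)
G = 12/(-28 + 2*I*√7) (G = 12/(-28 + √(-28)) = 12/(-28 + 2*I*√7) ≈ -0.41379 - 0.0782*I)
((G - E(-8)) - 135)² = (((-12/29 - 6*I*√7/203) - (4 - 8)/(-4 - 8)) - 135)² = (((-12/29 - 6*I*√7/203) - (-4)/(-12)) - 135)² = (((-12/29 - 6*I*√7/203) - (-1)*(-4)/12) - 135)² = (((-12/29 - 6*I*√7/203) - 1*⅓) - 135)² = (((-12/29 - 6*I*√7/203) - ⅓) - 135)² = ((-65/87 - 6*I*√7/203) - 135)² = (-11810/87 - 6*I*√7/203)²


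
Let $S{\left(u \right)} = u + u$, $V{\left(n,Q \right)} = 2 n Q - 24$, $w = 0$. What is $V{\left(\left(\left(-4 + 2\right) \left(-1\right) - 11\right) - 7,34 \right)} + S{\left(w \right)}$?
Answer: $-1112$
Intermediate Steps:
$V{\left(n,Q \right)} = -24 + 2 Q n$ ($V{\left(n,Q \right)} = 2 Q n - 24 = -24 + 2 Q n$)
$S{\left(u \right)} = 2 u$
$V{\left(\left(\left(-4 + 2\right) \left(-1\right) - 11\right) - 7,34 \right)} + S{\left(w \right)} = \left(-24 + 2 \cdot 34 \left(\left(\left(-4 + 2\right) \left(-1\right) - 11\right) - 7\right)\right) + 2 \cdot 0 = \left(-24 + 2 \cdot 34 \left(\left(\left(-2\right) \left(-1\right) - 11\right) - 7\right)\right) + 0 = \left(-24 + 2 \cdot 34 \left(\left(2 - 11\right) - 7\right)\right) + 0 = \left(-24 + 2 \cdot 34 \left(-9 - 7\right)\right) + 0 = \left(-24 + 2 \cdot 34 \left(-16\right)\right) + 0 = \left(-24 - 1088\right) + 0 = -1112 + 0 = -1112$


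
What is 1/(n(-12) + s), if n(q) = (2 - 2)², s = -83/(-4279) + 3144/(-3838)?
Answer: -8211401/6567311 ≈ -1.2503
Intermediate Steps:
s = -6567311/8211401 (s = -83*(-1/4279) + 3144*(-1/3838) = 83/4279 - 1572/1919 = -6567311/8211401 ≈ -0.79978)
n(q) = 0 (n(q) = 0² = 0)
1/(n(-12) + s) = 1/(0 - 6567311/8211401) = 1/(-6567311/8211401) = -8211401/6567311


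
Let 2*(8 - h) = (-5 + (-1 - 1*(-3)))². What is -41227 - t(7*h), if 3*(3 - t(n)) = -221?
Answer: -123911/3 ≈ -41304.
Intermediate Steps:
h = 7/2 (h = 8 - (-5 + (-1 - 1*(-3)))²/2 = 8 - (-5 + (-1 + 3))²/2 = 8 - (-5 + 2)²/2 = 8 - ½*(-3)² = 8 - ½*9 = 8 - 9/2 = 7/2 ≈ 3.5000)
t(n) = 230/3 (t(n) = 3 - ⅓*(-221) = 3 + 221/3 = 230/3)
-41227 - t(7*h) = -41227 - 1*230/3 = -41227 - 230/3 = -123911/3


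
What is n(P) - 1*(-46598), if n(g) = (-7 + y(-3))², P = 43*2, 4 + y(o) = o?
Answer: 46794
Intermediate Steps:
y(o) = -4 + o
P = 86
n(g) = 196 (n(g) = (-7 + (-4 - 3))² = (-7 - 7)² = (-14)² = 196)
n(P) - 1*(-46598) = 196 - 1*(-46598) = 196 + 46598 = 46794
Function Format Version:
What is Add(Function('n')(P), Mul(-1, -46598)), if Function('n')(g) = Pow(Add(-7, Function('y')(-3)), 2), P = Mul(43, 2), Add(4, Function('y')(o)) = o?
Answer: 46794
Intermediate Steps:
Function('y')(o) = Add(-4, o)
P = 86
Function('n')(g) = 196 (Function('n')(g) = Pow(Add(-7, Add(-4, -3)), 2) = Pow(Add(-7, -7), 2) = Pow(-14, 2) = 196)
Add(Function('n')(P), Mul(-1, -46598)) = Add(196, Mul(-1, -46598)) = Add(196, 46598) = 46794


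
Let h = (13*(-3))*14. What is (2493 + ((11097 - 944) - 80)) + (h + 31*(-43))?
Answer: 10687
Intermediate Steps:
h = -546 (h = -39*14 = -546)
(2493 + ((11097 - 944) - 80)) + (h + 31*(-43)) = (2493 + ((11097 - 944) - 80)) + (-546 + 31*(-43)) = (2493 + (10153 - 80)) + (-546 - 1333) = (2493 + 10073) - 1879 = 12566 - 1879 = 10687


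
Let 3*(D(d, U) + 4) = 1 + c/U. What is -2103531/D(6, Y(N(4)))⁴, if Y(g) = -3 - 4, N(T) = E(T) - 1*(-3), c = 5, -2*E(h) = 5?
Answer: -409096812411/45212176 ≈ -9048.4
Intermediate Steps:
E(h) = -5/2 (E(h) = -½*5 = -5/2)
N(T) = ½ (N(T) = -5/2 - 1*(-3) = -5/2 + 3 = ½)
Y(g) = -7
D(d, U) = -11/3 + 5/(3*U) (D(d, U) = -4 + (1 + 5/U)/3 = -4 + (⅓ + 5/(3*U)) = -11/3 + 5/(3*U))
-2103531/D(6, Y(N(4)))⁴ = -2103531*194481/(5 - 11*(-7))⁴ = -2103531*194481/(5 + 77)⁴ = -2103531/(((⅓)*(-⅐)*82)⁴) = -2103531/((-82/21)⁴) = -2103531/45212176/194481 = -2103531*194481/45212176 = -409096812411/45212176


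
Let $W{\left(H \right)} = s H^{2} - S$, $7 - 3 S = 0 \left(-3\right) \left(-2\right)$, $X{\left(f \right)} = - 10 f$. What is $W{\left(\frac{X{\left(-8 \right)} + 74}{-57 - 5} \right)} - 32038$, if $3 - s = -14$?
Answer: $- \frac{92069902}{2883} \approx -31935.0$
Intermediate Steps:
$s = 17$ ($s = 3 - -14 = 3 + 14 = 17$)
$S = \frac{7}{3}$ ($S = \frac{7}{3} - \frac{0 \left(-3\right) \left(-2\right)}{3} = \frac{7}{3} - \frac{0 \left(-2\right)}{3} = \frac{7}{3} - 0 = \frac{7}{3} + 0 = \frac{7}{3} \approx 2.3333$)
$W{\left(H \right)} = - \frac{7}{3} + 17 H^{2}$ ($W{\left(H \right)} = 17 H^{2} - \frac{7}{3} = - \frac{7}{3} + 17 H^{2}$)
$W{\left(\frac{X{\left(-8 \right)} + 74}{-57 - 5} \right)} - 32038 = \left(- \frac{7}{3} + 17 \left(\frac{\left(-10\right) \left(-8\right) + 74}{-57 - 5}\right)^{2}\right) - 32038 = \left(- \frac{7}{3} + 17 \left(\frac{80 + 74}{-62}\right)^{2}\right) - 32038 = \left(- \frac{7}{3} + 17 \left(154 \left(- \frac{1}{62}\right)\right)^{2}\right) - 32038 = \left(- \frac{7}{3} + 17 \left(- \frac{77}{31}\right)^{2}\right) - 32038 = \left(- \frac{7}{3} + 17 \cdot \frac{5929}{961}\right) - 32038 = \left(- \frac{7}{3} + \frac{100793}{961}\right) - 32038 = \frac{295652}{2883} - 32038 = - \frac{92069902}{2883}$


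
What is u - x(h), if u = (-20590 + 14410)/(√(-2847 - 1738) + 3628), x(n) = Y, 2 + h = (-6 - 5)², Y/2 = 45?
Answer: -1207448250/13166969 + 6180*I*√4585/13166969 ≈ -91.703 + 0.031781*I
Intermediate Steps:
Y = 90 (Y = 2*45 = 90)
h = 119 (h = -2 + (-6 - 5)² = -2 + (-11)² = -2 + 121 = 119)
x(n) = 90
u = -6180/(3628 + I*√4585) (u = -6180/(√(-4585) + 3628) = -6180/(I*√4585 + 3628) = -6180/(3628 + I*√4585) ≈ -1.7028 + 0.031781*I)
u - x(h) = (-22421040/13166969 + 6180*I*√4585/13166969) - 1*90 = (-22421040/13166969 + 6180*I*√4585/13166969) - 90 = -1207448250/13166969 + 6180*I*√4585/13166969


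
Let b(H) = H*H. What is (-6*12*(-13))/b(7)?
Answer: 936/49 ≈ 19.102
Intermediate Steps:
b(H) = H²
(-6*12*(-13))/b(7) = (-6*12*(-13))/(7²) = -72*(-13)/49 = 936*(1/49) = 936/49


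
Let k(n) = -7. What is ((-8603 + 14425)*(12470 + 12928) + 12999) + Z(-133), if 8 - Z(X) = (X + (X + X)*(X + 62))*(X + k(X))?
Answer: 150505583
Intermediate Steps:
Z(X) = 8 - (-7 + X)*(X + 2*X*(62 + X)) (Z(X) = 8 - (X + (X + X)*(X + 62))*(X - 7) = 8 - (X + (2*X)*(62 + X))*(-7 + X) = 8 - (X + 2*X*(62 + X))*(-7 + X) = 8 - (-7 + X)*(X + 2*X*(62 + X)))
((-8603 + 14425)*(12470 + 12928) + 12999) + Z(-133) = ((-8603 + 14425)*(12470 + 12928) + 12999) + (8 - 111*(-133)**2 - 2*(-133)**3 + 875*(-133)) = (5822*25398 + 12999) + (8 - 111*17689 - 2*(-2352637) - 116375) = (147867156 + 12999) + (8 - 1963479 + 4705274 - 116375) = 147880155 + 2625428 = 150505583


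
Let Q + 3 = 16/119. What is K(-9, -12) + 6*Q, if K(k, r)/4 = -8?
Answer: -5854/119 ≈ -49.193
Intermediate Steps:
K(k, r) = -32 (K(k, r) = 4*(-8) = -32)
Q = -341/119 (Q = -3 + 16/119 = -341/119 ≈ -2.8655)
K(-9, -12) + 6*Q = -32 + 6*(-341/119) = -32 - 2046/119 = -5854/119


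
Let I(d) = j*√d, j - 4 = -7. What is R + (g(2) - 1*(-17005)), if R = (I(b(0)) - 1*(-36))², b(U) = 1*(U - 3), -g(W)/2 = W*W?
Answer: 18266 - 216*I*√3 ≈ 18266.0 - 374.12*I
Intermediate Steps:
j = -3 (j = 4 - 7 = -3)
g(W) = -2*W² (g(W) = -2*W*W = -2*W²)
b(U) = -3 + U (b(U) = 1*(-3 + U) = -3 + U)
I(d) = -3*√d
R = (36 - 3*I*√3)² (R = (-3*√(-3 + 0) - 1*(-36))² = (-3*I*√3 + 36)² = (36 - 3*I*√3)² ≈ 1269.0 - 374.12*I)
R + (g(2) - 1*(-17005)) = (1269 - 216*I*√3) + (-2*2² - 1*(-17005)) = (1269 - 216*I*√3) + (-2*4 + 17005) = (1269 - 216*I*√3) + (-8 + 17005) = (1269 - 216*I*√3) + 16997 = 18266 - 216*I*√3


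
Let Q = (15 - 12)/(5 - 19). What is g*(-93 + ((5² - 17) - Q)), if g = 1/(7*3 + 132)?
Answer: -1187/2142 ≈ -0.55416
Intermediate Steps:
Q = -3/14 (Q = 3/(-14) = 3*(-1/14) = -3/14 ≈ -0.21429)
g = 1/153 (g = 1/(21 + 132) = 1/153 ≈ 0.0065359)
g*(-93 + ((5² - 17) - Q)) = (-93 + ((5² - 17) - 1*(-3/14)))/153 = (-93 + ((25 - 17) + 3/14))/153 = (-93 + (8 + 3/14))/153 = (-93 + 115/14)/153 = (1/153)*(-1187/14) = -1187/2142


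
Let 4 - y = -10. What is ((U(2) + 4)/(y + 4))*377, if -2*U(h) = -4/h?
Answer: 1885/18 ≈ 104.72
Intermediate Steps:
y = 14 (y = 4 - 1*(-10) = 4 + 10 = 14)
U(h) = 2/h (U(h) = -(-2)/h = 2/h)
((U(2) + 4)/(y + 4))*377 = ((2/2 + 4)/(14 + 4))*377 = ((2*(½) + 4)/18)*377 = ((1 + 4)*(1/18))*377 = (5*(1/18))*377 = (5/18)*377 = 1885/18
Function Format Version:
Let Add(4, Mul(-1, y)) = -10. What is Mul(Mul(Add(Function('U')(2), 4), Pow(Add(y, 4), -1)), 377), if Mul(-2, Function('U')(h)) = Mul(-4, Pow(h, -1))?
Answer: Rational(1885, 18) ≈ 104.72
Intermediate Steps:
y = 14 (y = Add(4, Mul(-1, -10)) = Add(4, 10) = 14)
Function('U')(h) = Mul(2, Pow(h, -1)) (Function('U')(h) = Mul(Rational(-1, 2), Mul(-4, Pow(h, -1))) = Mul(2, Pow(h, -1)))
Mul(Mul(Add(Function('U')(2), 4), Pow(Add(y, 4), -1)), 377) = Mul(Mul(Add(Mul(2, Pow(2, -1)), 4), Pow(Add(14, 4), -1)), 377) = Mul(Mul(Add(Mul(2, Rational(1, 2)), 4), Pow(18, -1)), 377) = Mul(Mul(Add(1, 4), Rational(1, 18)), 377) = Mul(Mul(5, Rational(1, 18)), 377) = Mul(Rational(5, 18), 377) = Rational(1885, 18)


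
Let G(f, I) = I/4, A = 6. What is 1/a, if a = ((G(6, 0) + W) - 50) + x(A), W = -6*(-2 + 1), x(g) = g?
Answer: -1/38 ≈ -0.026316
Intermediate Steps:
G(f, I) = I/4 (G(f, I) = I*(1/4) = I/4)
W = 6 (W = -6*(-1) = 6)
a = -38 (a = (((1/4)*0 + 6) - 50) + 6 = ((0 + 6) - 50) + 6 = (6 - 50) + 6 = -44 + 6 = -38)
1/a = 1/(-38) = -1/38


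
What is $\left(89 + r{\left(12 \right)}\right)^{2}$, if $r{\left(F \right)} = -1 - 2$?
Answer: $7396$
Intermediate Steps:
$r{\left(F \right)} = -3$
$\left(89 + r{\left(12 \right)}\right)^{2} = \left(89 - 3\right)^{2} = 86^{2} = 7396$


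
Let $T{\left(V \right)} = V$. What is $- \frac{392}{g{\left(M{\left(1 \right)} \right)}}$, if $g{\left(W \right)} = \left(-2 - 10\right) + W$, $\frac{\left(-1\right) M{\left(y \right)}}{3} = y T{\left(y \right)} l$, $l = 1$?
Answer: $\frac{392}{15} \approx 26.133$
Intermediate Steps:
$M{\left(y \right)} = - 3 y^{2}$ ($M{\left(y \right)} = - 3 y y 1 = - 3 y^{2} \cdot 1 = - 3 y^{2}$)
$g{\left(W \right)} = -12 + W$
$- \frac{392}{g{\left(M{\left(1 \right)} \right)}} = - \frac{392}{-12 - 3 \cdot 1^{2}} = - \frac{392}{-12 - 3} = - \frac{392}{-15} = \left(-392\right) \left(- \frac{1}{15}\right) = \frac{392}{15}$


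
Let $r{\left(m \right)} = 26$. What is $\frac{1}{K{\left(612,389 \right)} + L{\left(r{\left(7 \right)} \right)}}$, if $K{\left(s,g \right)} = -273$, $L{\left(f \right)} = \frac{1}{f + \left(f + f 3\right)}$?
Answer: $- \frac{130}{35489} \approx -0.0036631$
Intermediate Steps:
$L{\left(f \right)} = \frac{1}{5 f}$ ($L{\left(f \right)} = \frac{1}{f + \left(f + 3 f\right)} = \frac{1}{f + 4 f} = \frac{1}{5 f}$)
$\frac{1}{K{\left(612,389 \right)} + L{\left(r{\left(7 \right)} \right)}} = \frac{1}{-273 + \frac{1}{5 \cdot 26}} = \frac{1}{-273 + \frac{1}{5} \cdot \frac{1}{26}} = \frac{1}{-273 + \frac{1}{130}} = \frac{1}{- \frac{35489}{130}} = - \frac{130}{35489}$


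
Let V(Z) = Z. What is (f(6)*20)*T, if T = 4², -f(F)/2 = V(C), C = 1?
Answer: -640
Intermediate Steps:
f(F) = -2 (f(F) = -2*1 = -2)
T = 16
(f(6)*20)*T = -2*20*16 = -40*16 = -640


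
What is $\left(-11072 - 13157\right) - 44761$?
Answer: $-68990$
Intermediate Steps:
$\left(-11072 - 13157\right) - 44761 = -24229 - 44761 = -68990$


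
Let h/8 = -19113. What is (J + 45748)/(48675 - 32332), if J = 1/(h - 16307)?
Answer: 7741064827/2765415373 ≈ 2.7992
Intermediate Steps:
h = -152904 (h = 8*(-19113) = -152904)
J = -1/169211 (J = 1/(-152904 - 16307) = 1/(-169211) = -1/169211 ≈ -5.9098e-6)
(J + 45748)/(48675 - 32332) = (-1/169211 + 45748)/(48675 - 32332) = (7741064827/169211)/16343 = (7741064827/169211)*(1/16343) = 7741064827/2765415373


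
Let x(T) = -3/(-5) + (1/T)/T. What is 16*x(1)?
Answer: 128/5 ≈ 25.600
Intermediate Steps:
x(T) = 3/5 + T**(-2) (x(T) = -3*(-1/5) + 1/(T*T) = 3/5 + T**(-2))
16*x(1) = 16*(3/5 + 1**(-2)) = 16*(3/5 + 1) = 16*(8/5) = 128/5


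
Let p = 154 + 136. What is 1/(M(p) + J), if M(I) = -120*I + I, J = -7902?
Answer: -1/42412 ≈ -2.3578e-5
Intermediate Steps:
p = 290
M(I) = -119*I
1/(M(p) + J) = 1/(-119*290 - 7902) = 1/(-34510 - 7902) = 1/(-42412) = -1/42412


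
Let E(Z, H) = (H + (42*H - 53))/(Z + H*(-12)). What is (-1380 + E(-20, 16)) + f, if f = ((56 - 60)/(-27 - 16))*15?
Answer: -12594665/9116 ≈ -1381.6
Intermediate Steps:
E(Z, H) = (-53 + 43*H)/(Z - 12*H) (E(Z, H) = (H + (-53 + 42*H))/(Z - 12*H) = (-53 + 43*H)/(Z - 12*H))
f = 60/43 (f = -4/(-43)*15 = -4*(-1/43)*15 = (4/43)*15 = 60/43 ≈ 1.3953)
(-1380 + E(-20, 16)) + f = (-1380 + (53 - 43*16)/(-1*(-20) + 12*16)) + 60/43 = (-1380 + (53 - 688)/(20 + 192)) + 60/43 = (-1380 - 635/212) + 60/43 = -293195/212 + 60/43 = -12594665/9116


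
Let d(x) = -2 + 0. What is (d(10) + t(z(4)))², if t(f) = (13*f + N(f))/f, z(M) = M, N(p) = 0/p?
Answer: 121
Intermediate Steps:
N(p) = 0
d(x) = -2
t(f) = 13 (t(f) = (13*f + 0)/f = (13*f)/f = 13)
(d(10) + t(z(4)))² = (-2 + 13)² = 11² = 121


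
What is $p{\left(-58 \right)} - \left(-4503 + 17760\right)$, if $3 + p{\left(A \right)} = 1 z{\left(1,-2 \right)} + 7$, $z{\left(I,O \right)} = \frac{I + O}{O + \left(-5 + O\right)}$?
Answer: $- \frac{119276}{9} \approx -13253.0$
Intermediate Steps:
$z{\left(I,O \right)} = \frac{I + O}{-5 + 2 O}$
$p{\left(A \right)} = \frac{37}{9}$ ($p{\left(A \right)} = -3 + \left(1 \frac{1 - 2}{-5 + 2 \left(-2\right)} + 7\right) = -3 + \left(1 \frac{1}{-5 - 4} \left(-1\right) + 7\right) = -3 + \left(1 \frac{1}{-9} \left(-1\right) + 7\right) = -3 + \left(1 \left(\left(- \frac{1}{9}\right) \left(-1\right)\right) + 7\right) = -3 + \left(1 \cdot \frac{1}{9} + 7\right) = -3 + \left(\frac{1}{9} + 7\right) = -3 + \frac{64}{9} = \frac{37}{9}$)
$p{\left(-58 \right)} - \left(-4503 + 17760\right) = \frac{37}{9} - \left(-4503 + 17760\right) = \frac{37}{9} - 13257 = - \frac{119276}{9}$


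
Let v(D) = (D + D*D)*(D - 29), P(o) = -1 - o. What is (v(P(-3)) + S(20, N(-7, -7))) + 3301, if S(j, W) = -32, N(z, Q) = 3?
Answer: 3107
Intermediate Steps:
v(D) = (-29 + D)*(D + D²) (v(D) = (D + D²)*(-29 + D) = (-29 + D)*(D + D²))
(v(P(-3)) + S(20, N(-7, -7))) + 3301 = ((-1 - 1*(-3))*(-29 + (-1 - 1*(-3))² - 28*(-1 - 1*(-3))) - 32) + 3301 = ((-1 + 3)*(-29 + (-1 + 3)² - 28*(-1 + 3)) - 32) + 3301 = (2*(-29 + 2² - 28*2) - 32) + 3301 = (2*(-29 + 4 - 56) - 32) + 3301 = (2*(-81) - 32) + 3301 = (-162 - 32) + 3301 = -194 + 3301 = 3107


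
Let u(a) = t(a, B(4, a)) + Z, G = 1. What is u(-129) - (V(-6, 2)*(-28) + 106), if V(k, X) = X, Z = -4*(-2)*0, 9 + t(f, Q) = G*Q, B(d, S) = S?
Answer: -188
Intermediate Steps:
t(f, Q) = -9 + Q (t(f, Q) = -9 + 1*Q = -9 + Q)
Z = 0 (Z = 8*0 = 0)
u(a) = -9 + a (u(a) = (-9 + a) + 0 = -9 + a)
u(-129) - (V(-6, 2)*(-28) + 106) = (-9 - 129) - (2*(-28) + 106) = -138 - (-56 + 106) = -138 - 1*50 = -138 - 50 = -188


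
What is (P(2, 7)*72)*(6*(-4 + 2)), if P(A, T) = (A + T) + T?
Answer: -13824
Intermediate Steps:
P(A, T) = A + 2*T
(P(2, 7)*72)*(6*(-4 + 2)) = ((2 + 2*7)*72)*(6*(-4 + 2)) = ((2 + 14)*72)*(6*(-2)) = (16*72)*(-12) = 1152*(-12) = -13824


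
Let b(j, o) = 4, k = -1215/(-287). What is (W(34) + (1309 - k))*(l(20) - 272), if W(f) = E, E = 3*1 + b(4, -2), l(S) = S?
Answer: -13553172/41 ≈ -3.3057e+5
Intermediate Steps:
k = 1215/287 (k = -1215*(-1/287) = 1215/287 ≈ 4.2335)
E = 7 (E = 3*1 + 4 = 3 + 4 = 7)
W(f) = 7
(W(34) + (1309 - k))*(l(20) - 272) = (7 + (1309 - 1*1215/287))*(20 - 272) = (7 + (1309 - 1215/287))*(-252) = (7 + 374468/287)*(-252) = (376477/287)*(-252) = -13553172/41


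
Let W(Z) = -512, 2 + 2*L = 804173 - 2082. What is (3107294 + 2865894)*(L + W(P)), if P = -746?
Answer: 2392455922610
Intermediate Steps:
L = 802089/2 (L = -1 + (804173 - 2082)/2 = -1 + (½)*802091 = -1 + 802091/2 = 802089/2 ≈ 4.0104e+5)
(3107294 + 2865894)*(L + W(P)) = (3107294 + 2865894)*(802089/2 - 512) = 5973188*(801065/2) = 2392455922610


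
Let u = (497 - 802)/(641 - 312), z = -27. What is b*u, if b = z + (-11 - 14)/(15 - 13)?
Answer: 24095/658 ≈ 36.619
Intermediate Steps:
u = -305/329 ≈ -0.92705
b = -79/2 (b = -27 + (-11 - 14)/(15 - 13) = -27 - 25/2 = -79/2 ≈ -39.500)
b*u = -79/2*(-305/329) = 24095/658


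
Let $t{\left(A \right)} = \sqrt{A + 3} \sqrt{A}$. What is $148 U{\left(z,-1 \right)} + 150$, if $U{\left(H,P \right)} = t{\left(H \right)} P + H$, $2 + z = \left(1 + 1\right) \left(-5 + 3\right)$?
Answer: $-738 + 444 \sqrt{2} \approx -110.09$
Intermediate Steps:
$t{\left(A \right)} = \sqrt{A} \sqrt{3 + A}$ ($t{\left(A \right)} = \sqrt{3 + A} \sqrt{A} = \sqrt{A} \sqrt{3 + A}$)
$z = -6$ ($z = -2 + \left(1 + 1\right) \left(-5 + 3\right) = -2 + 2 \left(-2\right) = -2 - 4 = -6$)
$U{\left(H,P \right)} = H + P \sqrt{H} \sqrt{3 + H}$ ($U{\left(H,P \right)} = \sqrt{H} \sqrt{3 + H} P + H = P \sqrt{H} \sqrt{3 + H} + H = H + P \sqrt{H} \sqrt{3 + H}$)
$148 U{\left(z,-1 \right)} + 150 = 148 \left(-6 - \sqrt{-6} \sqrt{3 - 6}\right) + 150 = 148 \left(-6 - i \sqrt{6} \sqrt{-3}\right) + 150 = 148 \left(-6 - i \sqrt{6} i \sqrt{3}\right) + 150 = 148 \left(-6 + 3 \sqrt{2}\right) + 150 = \left(-888 + 444 \sqrt{2}\right) + 150 = -738 + 444 \sqrt{2}$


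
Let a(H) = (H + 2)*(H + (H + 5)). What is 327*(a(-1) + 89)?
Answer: 30084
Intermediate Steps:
a(H) = (2 + H)*(5 + 2*H) (a(H) = (2 + H)*(H + (5 + H)) = (2 + H)*(5 + 2*H))
327*(a(-1) + 89) = 327*((10 + 2*(-1)² + 9*(-1)) + 89) = 327*((10 + 2*1 - 9) + 89) = 327*((10 + 2 - 9) + 89) = 327*(3 + 89) = 327*92 = 30084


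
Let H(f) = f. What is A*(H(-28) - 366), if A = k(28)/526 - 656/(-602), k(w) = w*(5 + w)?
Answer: -88778444/79163 ≈ -1121.5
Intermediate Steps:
A = 225326/79163 (A = (28*(5 + 28))/526 - 656/(-602) = (28*33)*(1/526) - 656*(-1/602) = 924*(1/526) + 328/301 = 462/263 + 328/301 = 225326/79163 ≈ 2.8464)
A*(H(-28) - 366) = 225326*(-28 - 366)/79163 = (225326/79163)*(-394) = -88778444/79163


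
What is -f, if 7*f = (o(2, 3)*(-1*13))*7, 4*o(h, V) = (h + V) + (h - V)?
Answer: 13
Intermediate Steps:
o(h, V) = h/2 (o(h, V) = ((h + V) + (h - V))/4 = ((V + h) + (h - V))/4 = (2*h)/4 = h/2)
f = -13 (f = ((((½)*2)*(-1*13))*7)/7 = ((1*(-13))*7)/7 = (-13*7)/7 = (⅐)*(-91) = -13)
-f = -1*(-13) = 13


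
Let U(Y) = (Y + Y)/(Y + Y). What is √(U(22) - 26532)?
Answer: I*√26531 ≈ 162.88*I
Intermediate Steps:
U(Y) = 1 (U(Y) = (2*Y)/((2*Y)) = (2*Y)*(1/(2*Y)) = 1)
√(U(22) - 26532) = √(1 - 26532) = √(-26531) = I*√26531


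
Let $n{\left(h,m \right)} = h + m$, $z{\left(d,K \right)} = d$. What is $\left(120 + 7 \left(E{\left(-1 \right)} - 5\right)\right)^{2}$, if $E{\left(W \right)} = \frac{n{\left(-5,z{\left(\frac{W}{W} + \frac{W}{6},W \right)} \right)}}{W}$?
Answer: $\frac{469225}{36} \approx 13034.0$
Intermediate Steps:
$E{\left(W \right)} = \frac{-4 + \frac{W}{6}}{W}$ ($E{\left(W \right)} = \frac{-5 + \left(\frac{W}{W} + \frac{W}{6}\right)}{W} = \frac{-5 + \left(1 + W \frac{1}{6}\right)}{W} = \frac{-5 + \left(1 + \frac{W}{6}\right)}{W} = \frac{-4 + \frac{W}{6}}{W}$)
$\left(120 + 7 \left(E{\left(-1 \right)} - 5\right)\right)^{2} = \left(120 + 7 \left(\frac{-24 - 1}{6 \left(-1\right)} - 5\right)\right)^{2} = \left(120 + 7 \left(\frac{1}{6} \left(-1\right) \left(-25\right) - 5\right)\right)^{2} = \left(120 + 7 \left(\frac{25}{6} - 5\right)\right)^{2} = \left(120 + 7 \left(- \frac{5}{6}\right)\right)^{2} = \left(120 - \frac{35}{6}\right)^{2} = \left(\frac{685}{6}\right)^{2} = \frac{469225}{36}$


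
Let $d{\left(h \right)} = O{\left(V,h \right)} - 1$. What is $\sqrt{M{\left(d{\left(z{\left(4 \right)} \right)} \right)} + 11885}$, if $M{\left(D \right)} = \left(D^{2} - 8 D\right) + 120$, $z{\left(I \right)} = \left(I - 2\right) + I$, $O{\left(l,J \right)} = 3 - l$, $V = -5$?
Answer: $\sqrt{11998} \approx 109.54$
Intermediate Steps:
$z{\left(I \right)} = -2 + 2 I$ ($z{\left(I \right)} = \left(-2 + I\right) + I = -2 + 2 I$)
$d{\left(h \right)} = 7$ ($d{\left(h \right)} = \left(3 - -5\right) - 1 = \left(3 + 5\right) - 1 = 8 - 1 = 7$)
$M{\left(D \right)} = 120 + D^{2} - 8 D$
$\sqrt{M{\left(d{\left(z{\left(4 \right)} \right)} \right)} + 11885} = \sqrt{\left(120 + 7^{2} - 56\right) + 11885} = \sqrt{\left(120 + 49 - 56\right) + 11885} = \sqrt{113 + 11885} = \sqrt{11998}$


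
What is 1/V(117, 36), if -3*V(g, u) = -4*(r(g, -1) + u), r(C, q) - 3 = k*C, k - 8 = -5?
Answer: 1/520 ≈ 0.0019231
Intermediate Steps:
k = 3 (k = 8 - 5 = 3)
r(C, q) = 3 + 3*C
V(g, u) = 4 + 4*g + 4*u/3 (V(g, u) = -(-4)*((3 + 3*g) + u)/3 = -(-4)*(3 + u + 3*g)/3 = -(-12 - 12*g - 4*u)/3 = 4 + 4*g + 4*u/3)
1/V(117, 36) = 1/(4 + 4*117 + (4/3)*36) = 1/(4 + 468 + 48) = 1/520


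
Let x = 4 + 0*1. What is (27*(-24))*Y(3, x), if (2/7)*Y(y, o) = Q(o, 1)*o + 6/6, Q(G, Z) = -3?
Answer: 24948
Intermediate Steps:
x = 4 (x = 4 + 0 = 4)
Y(y, o) = 7/2 - 21*o/2 (Y(y, o) = 7*(-3*o + 6/6)/2 = 7*(-3*o + 6*(1/6))/2 = 7*(-3*o + 1)/2 = 7*(1 - 3*o)/2 = 7/2 - 21*o/2)
(27*(-24))*Y(3, x) = (27*(-24))*(7/2 - 21/2*4) = -648*(7/2 - 42) = -648*(-77/2) = 24948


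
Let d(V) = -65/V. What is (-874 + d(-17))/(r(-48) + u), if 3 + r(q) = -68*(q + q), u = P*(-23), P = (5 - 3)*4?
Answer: -14793/107797 ≈ -0.13723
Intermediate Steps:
P = 8 (P = 2*4 = 8)
u = -184 (u = 8*(-23) = -184)
r(q) = -3 - 136*q (r(q) = -3 - 68*(q + q) = -3 - 136*q)
(-874 + d(-17))/(r(-48) + u) = (-874 - 65/(-17))/((-3 - 136*(-48)) - 184) = (-874 - 65*(-1/17))/((-3 + 6528) - 184) = (-874 + 65/17)/(6525 - 184) = -14793/17/6341 = -14793/17*1/6341 = -14793/107797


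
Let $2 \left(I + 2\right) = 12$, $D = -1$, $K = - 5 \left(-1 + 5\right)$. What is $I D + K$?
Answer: $-24$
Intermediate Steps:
$K = -20$ ($K = \left(-5\right) 4 = -20$)
$I = 4$ ($I = -2 + \frac{1}{2} \cdot 12 = -2 + 6 = 4$)
$I D + K = 4 \left(-1\right) - 20 = -4 - 20 = -24$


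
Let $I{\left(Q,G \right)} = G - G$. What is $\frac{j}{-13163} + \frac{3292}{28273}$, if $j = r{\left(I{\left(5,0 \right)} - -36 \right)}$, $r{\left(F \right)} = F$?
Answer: $\frac{42314768}{372157499} \approx 0.1137$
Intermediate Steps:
$I{\left(Q,G \right)} = 0$
$j = 36$ ($j = 0 - -36 = 0 + 36 = 36$)
$\frac{j}{-13163} + \frac{3292}{28273} = \frac{36}{-13163} + \frac{3292}{28273} = 36 \left(- \frac{1}{13163}\right) + 3292 \cdot \frac{1}{28273} = - \frac{36}{13163} + \frac{3292}{28273} = \frac{42314768}{372157499}$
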